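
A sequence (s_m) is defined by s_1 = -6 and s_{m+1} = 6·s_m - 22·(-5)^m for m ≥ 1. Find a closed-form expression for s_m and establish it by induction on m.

Computing the first terms: s_1 = -6, s_2 = 74, s_3 = -106. This suggests s_m = 2(-5)^m + 4·6^(m - 1).
Base case (m = 1): the formula gives -6 = -6 = s_1.
For the inductive step, assume it holds for an arbitrary p ≥ 1, so s_p = 2(-5)^p + 4·6^(p - 1).
Then s_{p+1} = 6·s_p - 22·(-5)^p = 6·(2(-5)^p + 4·6^(p - 1)) - 22·(-5)^p = 2(-5)^(p + 1) + 4·6^p = 2(-5)^(p+1) + 4·6^((p+1) - 1),
which is the claimed formula at m = p+1.
By the principle of mathematical induction, the result holds for all m ≥ 1.

s_m = 2(-5)^m + 4·6^(m - 1)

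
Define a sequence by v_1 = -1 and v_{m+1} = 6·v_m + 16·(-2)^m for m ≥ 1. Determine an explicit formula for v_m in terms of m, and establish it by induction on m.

Computing the first terms: v_1 = -1, v_2 = -38, v_3 = -164. This suggests v_m = (-2)^(m + 1) - 5·6^(m - 1).
Base step (m = 1): the formula gives -1 = -1 = v_1.
Inductive step: assume the claim holds for m = j, so v_j = (-2)^(j + 1) - 5·6^(j - 1).
Then v_{j+1} = 6·v_j + 16·(-2)^j = 6·((-2)^(j + 1) - 5·6^(j - 1)) + 16·(-2)^j = (-2)^(j + 2) - 5·6^j = (-2)^((j+1) + 1) - 5·6^((j+1) - 1),
which is the claimed formula at m = j+1.
By the principle of mathematical induction, the result holds for all m ≥ 1.

v_m = (-2)^(m + 1) - 5·6^(m - 1)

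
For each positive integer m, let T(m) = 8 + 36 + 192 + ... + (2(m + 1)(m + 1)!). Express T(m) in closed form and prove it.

T(m) = 2(m + 2)! - 4

We claim T(m) = 2(m + 2)! - 4 for all m ≥ 1.
When m = 1: T(1) = 8, and the closed form gives 8. They agree.
Suppose the result is true for m = j, so T(j) = 2(j + 2)! - 4.
Then T(j+1) = T(j) + (2(j + 2)(j + 2)!) = (2(j + 2)! - 4) + (2(j + 2)(j + 2)!).
Simplifying, T(j+1) = 2((j+1) + 2)! - 4,
which is the closed form with m = j+1.
By induction, the statement is established for all m ≥ 1.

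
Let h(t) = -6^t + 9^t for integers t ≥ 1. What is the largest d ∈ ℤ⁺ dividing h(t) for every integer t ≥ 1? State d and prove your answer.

d = 3

Computing the first values: h(1) = 3 and h(2) = 45; gcd(3, 45) = 3, so d ≤ 3.
We prove 3 | -6^t + 9^t for all t ≥ 1 by induction on t.
Base step (t = 1): h(1) = 3 = 3·(1), so 3 | h(1).
Inductive step: suppose the statement holds for some i ≥ 1, i.e. 3 | h(i). Then
9^{i+1} − 6^{i+1} = 9·9^i − 6·6^i = 9·(9^i − 6^i) + (3)·6^i. The first term is divisible by 3 by the inductive hypothesis, and the second term (3)·6^i is divisible by 3 since 3 | 3. Hence 3 | h(i+1).
By induction, the statement is established for all t ≥ 1.
Therefore the largest such d is 3.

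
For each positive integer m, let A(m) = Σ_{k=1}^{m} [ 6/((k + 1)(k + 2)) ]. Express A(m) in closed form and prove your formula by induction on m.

We claim A(m) = 3m/(m + 2) for all m ≥ 1.
When m = 1: A(1) = 1, and the closed form gives 1. They agree.
Inductive step: suppose the statement holds for some k ≥ 1, so A(k) = 3k/(k + 2).
Then A(k+1) = A(k) + (6/((k + 2)(k + 3))) = (3k/(k + 2)) + (6/((k + 2)(k + 3))).
Simplifying, A(k+1) = 3(k + 1)/(k + 3) = 3(k+1)/((k+1) + 2),
which is the closed form with m = k+1.
Hence, by induction on m, the claim holds for every m ≥ 1.

A(m) = 3m/(m + 2)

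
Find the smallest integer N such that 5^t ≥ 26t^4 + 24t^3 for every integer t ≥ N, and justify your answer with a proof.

At t = 6: 15625 < 38880, so the inequality fails and N ≥ 7. We prove 5^t ≥ 26t^4 + 24t^3 for all t ≥ 7.
For the base case t = 7: 5^t = 78125 and 26t^4 + 24t^3 = 70658, so 78125 ≥ 70658.
For the inductive step, assume it holds for an arbitrary k ≥ 7, so 5^k ≥ 26k^4 + 24k^3.
Then 5^(k + 1) = 5·(5^k) ≥ 5·(26k^4 + 24k^3).
Also, for k ≥ 7 we have 5·(26k^4 + 24k^3) ≥ 26(k+1)^4 + 24(k+1)^3, since 5·(26k^4 + 24k^3) − (26(k+1)^4 + 24(k+1)^3) = 104k^4 - 8k^3 - 228k^2 - 176k - 50, which is nonnegative for all k ≥ 7.
Combining, 5^(k + 1) ≥ 26(k+1)^4 + 24(k+1)^3.
By the principle of mathematical induction, the result holds for all t ≥ 7.
Hence the smallest such N is 7.

N = 7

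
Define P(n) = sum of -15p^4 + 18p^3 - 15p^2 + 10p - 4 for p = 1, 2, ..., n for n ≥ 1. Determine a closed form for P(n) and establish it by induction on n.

We claim P(n) = -n(3n^4 + 3n^3 + n^2 - 2n + 1) for all n ≥ 1.
When n = 1: P(1) = -6, and the closed form gives -6. They agree.
Inductive step: assume the claim holds for n = p, so P(p) = p(-3p^4 - 3p^3 - p^2 + 2p - 1).
Then P(p+1) = P(p) + (-15p^4 - 42p^3 - 51p^2 - 26p - 6) = (p(-3p^4 - 3p^3 - p^2 + 2p - 1)) + (-15p^4 - 42p^3 - 51p^2 - 26p - 6).
Simplifying, P(p+1) = -(p + 1)(3p^4 + 15p^3 + 28p^2 + 21p + 6) = -(p+1)(3(p+1)^4 + 3(p+1)^3 + (p+1)^2 - 2(p+1) + 1),
which is the closed form with n = p+1.
By induction, the statement is established for all n ≥ 1.

P(n) = -n(3n^4 + 3n^3 + n^2 - 2n + 1)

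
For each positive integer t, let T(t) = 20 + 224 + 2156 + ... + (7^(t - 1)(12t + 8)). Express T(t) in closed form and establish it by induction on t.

We claim T(t) = 7^t(2t + 1) - 1 for all t ≥ 1.
When t = 1: T(1) = 20, and the closed form gives 20. They agree.
For the inductive step, assume it holds for an arbitrary k ≥ 1, so T(k) = 7^k(2k + 1) - 1.
Then T(k+1) = T(k) + (7^k(12k + 20)) = (7^k(2k + 1) - 1) + (7^k(12k + 20)).
Simplifying, T(k+1) = 14·7^k·k + 21·7^k - 1 = 7^(k+1)(2(k+1) + 1) - 1,
which is the closed form with t = k+1.
Hence, by induction on t, the claim holds for every t ≥ 1.

T(t) = 7^t(2t + 1) - 1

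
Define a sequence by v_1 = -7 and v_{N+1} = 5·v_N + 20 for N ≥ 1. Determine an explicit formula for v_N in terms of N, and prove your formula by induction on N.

v_N = -2·5^(N - 1) - 5

Computing the first terms: v_1 = -7, v_2 = -15, v_3 = -55. This suggests v_N = -2·5^(N - 1) - 5.
Base case (N = 1): the formula gives -7 = -7 = v_1.
Inductive step: suppose the statement holds for some r ≥ 1, so v_r = -2·5^(r - 1) - 5.
Then v_{r+1} = 5·v_r + 20 = 5·(-2·5^(r - 1) - 5) + 20 = -2·5^r - 5 = -2·5^((r+1) - 1) - 5,
which is the claimed formula at N = r+1.
Hence, by induction on N, the claim holds for every N ≥ 1.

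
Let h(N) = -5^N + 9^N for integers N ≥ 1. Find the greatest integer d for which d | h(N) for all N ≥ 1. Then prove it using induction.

d = 4

Computing the first values: h(1) = 4 and h(2) = 56; gcd(4, 56) = 4, so d ≤ 4.
We prove 4 | -5^N + 9^N for all N ≥ 1 by induction on N.
When N = 1: h(1) = 4 = 4·(1), so 4 | h(1).
Inductive step: suppose the statement holds for some r ≥ 1, i.e. 4 | h(r). Then
9^{r+1} − 5^{r+1} = 9·9^r − 5·5^r = 9·(9^r − 5^r) + (4)·5^r. The first term is divisible by 4 by the inductive hypothesis, and the second term (4)·5^r is divisible by 4 since 4 | 4. Hence 4 | h(r+1).
Hence, by induction on N, the claim holds for every N ≥ 1.
Therefore the largest such d is 4.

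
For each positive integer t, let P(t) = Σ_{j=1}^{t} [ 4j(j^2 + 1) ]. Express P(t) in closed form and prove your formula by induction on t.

P(t) = t(t + 1)(t^2 + t + 2)

We claim P(t) = t(t + 1)(t^2 + t + 2) for all t ≥ 1.
For the base case t = 1: P(1) = 8, and the closed form gives 8. They agree.
Inductive step: assume the claim holds for t = j, so P(j) = j(j^3 + 2j^2 + 3j + 2).
Then P(j+1) = P(j) + (4(j + 1)((j + 1)^2 + 1)) = (j(j^3 + 2j^2 + 3j + 2)) + (4(j + 1)((j + 1)^2 + 1)).
Simplifying, P(j+1) = (j + 1)(j + 2)(j^2 + 3j + 4) = (j+1)((j+1) + 1)((j+1)^2 + (j+1) + 2),
which is the closed form with t = j+1.
By induction, the statement is established for all t ≥ 1.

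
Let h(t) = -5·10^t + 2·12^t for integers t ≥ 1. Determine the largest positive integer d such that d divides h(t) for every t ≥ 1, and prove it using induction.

Computing the first values: h(1) = -26 and h(2) = -212; gcd(-26, -212) = 2, so d ≤ 2.
We prove 2 | -5·10^t + 2·12^t for all t ≥ 1 by induction on t.
Base step (t = 1): h(1) = -26 = 2·(-13), so 2 | h(1).
Inductive step: suppose the statement holds for some j ≥ 1, i.e. 2 | h(j). Then
h(j+1) − 12·h(j) = (-5·10^(j+1) + 2·12^(j+1)) − 12·(-5·10^j + 2·12^j) = (-5)·10^j·(10 − 12) = (10)·10^j. Since 2 | h(j) by the inductive hypothesis, 2 | 12·h(j); and 2 | 10 since 10 = 2·5. Therefore 2 | h(j+1).
Hence, by induction on t, the claim holds for every t ≥ 1.
Therefore the largest such d is 2.

d = 2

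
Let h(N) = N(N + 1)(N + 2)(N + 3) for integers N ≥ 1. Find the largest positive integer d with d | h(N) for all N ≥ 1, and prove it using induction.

Computing the first values: h(1) = 24 and h(2) = 120; gcd(24, 120) = 24, so d ≤ 24.
We prove 24 | N(N + 1)(N + 2)(N + 3) for all N ≥ 1 by induction on N.
When N = 1: h(1) = 24 = 24·(1), so 24 | h(1).
Suppose the result is true for N = p, i.e. 24 | h(p). Then
h(p+1) − h(p) = (p+1)·(p+2)·(p+3)·(p+4) − p·(p+1)·(p+2)·(p+3) = (p+1)·(p+2)·(p+3)·[(p+4) − p] = 4·(p+1)·(p+2)·(p+3). The product of 3 consecutive integers is divisible by (3)! = 6, so h(p+1) − h(p) is divisible by 4·6 = 24. By the inductive hypothesis 24 | h(p), hence 24 | h(p+1).
By the principle of mathematical induction, the result holds for all N ≥ 1.
Therefore the largest such d is 24.

d = 24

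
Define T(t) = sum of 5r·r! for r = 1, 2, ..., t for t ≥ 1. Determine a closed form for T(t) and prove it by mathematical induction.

T(t) = 5(t + 1)! - 5

We claim T(t) = 5(t + 1)! - 5 for all t ≥ 1.
For the base case t = 1: T(1) = 5, and the closed form gives 5. They agree.
Suppose the result is true for t = r, so T(r) = 5(r + 1)! - 5.
Then T(r+1) = T(r) + (5(r + 1)(r + 1)!) = (5(r + 1)! - 5) + (5(r + 1)(r + 1)!).
Simplifying, T(r+1) = 5((r+1) + 1)! - 5,
which is the closed form with t = r+1.
This completes the induction.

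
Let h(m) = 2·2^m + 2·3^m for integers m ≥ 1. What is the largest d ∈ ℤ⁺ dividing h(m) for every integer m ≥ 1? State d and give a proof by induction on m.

Computing the first values: h(1) = 10 and h(2) = 26; gcd(10, 26) = 2, so d ≤ 2.
We prove 2 | 2·2^m + 2·3^m for all m ≥ 1 by induction on m.
Base case (m = 1): h(1) = 10 = 2·(5), so 2 | h(1).
Suppose the result is true for m = p, i.e. 2 | h(p). Then
h(p+1) − 3·h(p) = (2·2^(p+1) + 2·3^(p+1)) − 3·(2·2^p + 2·3^p) = (2)·2^p·(2 − 3) = (-2)·2^p. Since 2 | h(p) by the inductive hypothesis, 2 | 3·h(p); and 2 | -2 since -2 = 2·-1. Therefore 2 | h(p+1).
This completes the induction.
Therefore the largest such d is 2.

d = 2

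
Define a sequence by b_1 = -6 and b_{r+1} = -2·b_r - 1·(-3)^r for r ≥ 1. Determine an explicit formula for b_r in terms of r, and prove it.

b_r = -3(-2)^(r - 1) + (-3)^r

Computing the first terms: b_1 = -6, b_2 = 15, b_3 = -39. This suggests b_r = -3(-2)^(r - 1) + (-3)^r.
Base case (r = 1): the formula gives -6 = -6 = b_1.
Inductive step: suppose the statement holds for some k ≥ 1, so b_k = -3(-2)^(k - 1) + (-3)^k.
Then b_{k+1} = -2·b_k - 1·(-3)^k = -2·(-3(-2)^(k - 1) + (-3)^k) - 1·(-3)^k = -3(-2)^k + (-3)^(k + 1) = -3(-2)^((k+1) - 1) + (-3)^(k+1),
which is the claimed formula at r = k+1.
By the principle of mathematical induction, the result holds for all r ≥ 1.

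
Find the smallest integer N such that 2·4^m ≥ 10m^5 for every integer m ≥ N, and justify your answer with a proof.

N = 10

At m = 9: 524288 < 590490, so the inequality fails and N ≥ 10. We prove 2·4^m ≥ 10m^5 for all m ≥ 10.
Base step (m = 10): 2·4^m = 2097152 and 10m^5 = 1000000, so 2097152 ≥ 1000000.
Inductive step: assume the claim holds for m = i, so 2·4^i ≥ 10i^5.
Then 2·4^(i + 1) = 4·(2·4^i) ≥ 4·(10i^5).
Also, for i ≥ 10 we have 4·(10i^5) ≥ 10(i+1)^5, since 4 ≥ (1 + 1/i)^5 for all i ≥ 10.
Combining, 2·4^(i + 1) ≥ 10(i+1)^5.
By induction, the statement is established for all m ≥ 10.
Hence the smallest such N is 10.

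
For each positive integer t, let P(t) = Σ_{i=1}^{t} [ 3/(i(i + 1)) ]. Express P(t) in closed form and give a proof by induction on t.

P(t) = 3t/(t + 1)

We claim P(t) = 3t/(t + 1) for all t ≥ 1.
For the base case t = 1: P(1) = 3/2, and the closed form gives 3/2. They agree.
Suppose the result is true for t = i, so P(i) = 3i/(i + 1).
Then P(i+1) = P(i) + (3/((i + 1)(i + 2))) = (3i/(i + 1)) + (3/((i + 1)(i + 2))).
Simplifying, P(i+1) = 3(i + 1)/(i + 2) = 3(i+1)/((i+1) + 1),
which is the closed form with t = i+1.
This completes the induction.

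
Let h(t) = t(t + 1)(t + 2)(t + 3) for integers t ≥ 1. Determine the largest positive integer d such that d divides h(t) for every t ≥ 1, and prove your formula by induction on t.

d = 24

Computing the first values: h(1) = 24 and h(2) = 120; gcd(24, 120) = 24, so d ≤ 24.
We prove 24 | t(t + 1)(t + 2)(t + 3) for all t ≥ 1 by induction on t.
When t = 1: h(1) = 24 = 24·(1), so 24 | h(1).
For the inductive step, assume it holds for an arbitrary j ≥ 1, i.e. 24 | h(j). Then
h(j+1) − h(j) = (j+1)·(j+2)·(j+3)·(j+4) − j·(j+1)·(j+2)·(j+3) = (j+1)·(j+2)·(j+3)·[(j+4) − j] = 4·(j+1)·(j+2)·(j+3). The product of 3 consecutive integers is divisible by (3)! = 6, so h(j+1) − h(j) is divisible by 4·6 = 24. By the inductive hypothesis 24 | h(j), hence 24 | h(j+1).
By induction, the statement is established for all t ≥ 1.
Therefore the largest such d is 24.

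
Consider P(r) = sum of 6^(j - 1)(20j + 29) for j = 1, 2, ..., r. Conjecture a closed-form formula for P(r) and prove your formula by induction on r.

We claim P(r) = 6^r(4r + 5) - 5 for all r ≥ 1.
For the base case r = 1: P(1) = 49, and the closed form gives 49. They agree.
For the inductive step, assume it holds for an arbitrary j ≥ 1, so P(j) = 6^j(4j + 5) - 5.
Then P(j+1) = P(j) + (6^j(20j + 49)) = (6^j(4j + 5) - 5) + (6^j(20j + 49)).
Simplifying, P(j+1) = 24·6^j·j + 54·6^j - 5 = 6^(j+1)(4(j+1) + 5) - 5,
which is the closed form with r = j+1.
By induction, the statement is established for all r ≥ 1.

P(r) = 6^r(4r + 5) - 5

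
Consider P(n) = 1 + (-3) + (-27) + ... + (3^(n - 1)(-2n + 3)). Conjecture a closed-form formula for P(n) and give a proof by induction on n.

We claim P(n) = 3^n(-n + 2) - 2 for all n ≥ 1.
Base step (n = 1): P(1) = 1, and the closed form gives 1. They agree.
Suppose the result is true for n = j, so P(j) = 3^j(-j + 2) - 2.
Then P(j+1) = P(j) + (3^j(-2j + 1)) = (3^j(-j + 2) - 2) + (3^j(-2j + 1)).
Simplifying, P(j+1) = -3^(j + 1)j + 3^(j + 1) - 2 = 3^(j+1)(-(j+1) + 2) - 2,
which is the closed form with n = j+1.
By the principle of mathematical induction, the result holds for all n ≥ 1.

P(n) = 3^n(-n + 2) - 2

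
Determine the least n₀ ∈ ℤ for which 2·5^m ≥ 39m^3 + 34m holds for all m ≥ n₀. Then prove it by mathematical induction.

At m = 4: 1250 < 2632, so the inequality fails and n₀ ≥ 5. We prove 2·5^m ≥ 39m^3 + 34m for all m ≥ 5.
When m = 5: 2·5^m = 6250 and 39m^3 + 34m = 5045, so 6250 ≥ 5045.
For the inductive step, assume it holds for an arbitrary r ≥ 5, so 2·5^r ≥ 39r^3 + 34r.
Then 2·5^(r + 1) = 5·(2·5^r) ≥ 5·(39r^3 + 34r).
Also, for r ≥ 5 we have 5·(39r^3 + 34r) ≥ 39(r+1)^3 + 34(r+1), since 5·(39r^3 + 34r) − (39(r+1)^3 + 34(r+1)) = 156r^3 - 117r^2 + 19r - 73, which is nonnegative for all r ≥ 5.
Combining, 2·5^(r + 1) ≥ 39(r+1)^3 + 34(r+1).
This completes the induction.
Hence the smallest such n₀ is 5.

n₀ = 5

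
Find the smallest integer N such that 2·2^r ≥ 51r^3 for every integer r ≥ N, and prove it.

At r = 16: 131072 < 208896, so the inequality fails and N ≥ 17. We prove 2·2^r ≥ 51r^3 for all r ≥ 17.
When r = 17: 2·2^r = 262144 and 51r^3 = 250563, so 262144 ≥ 250563.
Suppose the result is true for r = m, so 2·2^m ≥ 51m^3.
Then 2·2^(m + 1) = 2·(2·2^m) ≥ 2·(51m^3).
Also, for m ≥ 17 we have 2·(51m^3) ≥ 51(m+1)^3, since 2 ≥ (1 + 1/m)^3 for all m ≥ 17.
Combining, 2·2^(m + 1) ≥ 51(m+1)^3.
This completes the induction.
Hence the smallest such N is 17.

N = 17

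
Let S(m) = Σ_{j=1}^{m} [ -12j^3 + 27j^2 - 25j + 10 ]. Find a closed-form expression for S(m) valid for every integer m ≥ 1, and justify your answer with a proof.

S(m) = -m(m - 1)(3m^2 + 2)

We claim S(m) = -m(m - 1)(3m^2 + 2) for all m ≥ 1.
When m = 1: S(1) = 0, and the closed form gives 0. They agree.
Suppose the result is true for m = j, so S(j) = j(-3j^3 + 3j^2 - 2j + 2).
Then S(j+1) = S(j) + (j(-12j^2 - 9j - 7)) = (j(-3j^3 + 3j^2 - 2j + 2)) + (j(-12j^2 - 9j - 7)).
Simplifying, S(j+1) = -j(j + 1)(3j^2 + 6j + 5) = -(j+1)((j+1) - 1)(3(j+1)^2 + 2),
which is the closed form with m = j+1.
Hence, by induction on m, the claim holds for every m ≥ 1.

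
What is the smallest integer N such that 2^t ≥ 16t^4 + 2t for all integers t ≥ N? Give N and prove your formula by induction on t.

N = 22

At t = 21: 2097152 < 3111738, so the inequality fails and N ≥ 22. We prove 2^t ≥ 16t^4 + 2t for all t ≥ 22.
Base step (t = 22): 2^t = 4194304 and 16t^4 + 2t = 3748140, so 4194304 ≥ 3748140.
Inductive step: suppose the statement holds for some k ≥ 22, so 2^k ≥ 16k^4 + 2k.
Then 2^(k + 1) = 2·(2^k) ≥ 2·(16k^4 + 2k).
Also, for k ≥ 22 we have 2·(16k^4 + 2k) ≥ 16(k+1)^4 + 2(k+1), since 2·(16k^4 + 2k) − (16(k+1)^4 + 2(k+1)) = 16k^4 - 64k^3 - 96k^2 - 62k - 18, which is nonnegative for all k ≥ 22.
Combining, 2^(k + 1) ≥ 16(k+1)^4 + 2(k+1).
This completes the induction.
Hence the smallest such N is 22.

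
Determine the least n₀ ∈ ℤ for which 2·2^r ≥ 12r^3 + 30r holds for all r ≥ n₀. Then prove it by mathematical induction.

n₀ = 15

At r = 14: 32768 < 33348, so the inequality fails and n₀ ≥ 15. We prove 2·2^r ≥ 12r^3 + 30r for all r ≥ 15.
Base step (r = 15): 2·2^r = 65536 and 12r^3 + 30r = 40950, so 65536 ≥ 40950.
Suppose the result is true for r = k, so 2·2^k ≥ 12k^3 + 30k.
Then 2·2^(k + 1) = 2·(2·2^k) ≥ 2·(12k^3 + 30k).
Also, for k ≥ 15 we have 2·(12k^3 + 30k) ≥ 12(k+1)^3 + 30(k+1), since 2·(12k^3 + 30k) − (12(k+1)^3 + 30(k+1)) = 12k^3 - 36k^2 - 6k - 42, which is nonnegative for all k ≥ 15.
Combining, 2·2^(k + 1) ≥ 12(k+1)^3 + 30(k+1).
Hence, by induction on r, the claim holds for every r ≥ 15.
Hence the smallest such n₀ is 15.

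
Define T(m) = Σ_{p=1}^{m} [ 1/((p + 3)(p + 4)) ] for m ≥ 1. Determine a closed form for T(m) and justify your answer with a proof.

T(m) = m/(4(m + 4))

We claim T(m) = m/(4(m + 4)) for all m ≥ 1.
For the base case m = 1: T(1) = 1/20, and the closed form gives 1/20. They agree.
Inductive step: assume the claim holds for m = p, so T(p) = p/(4(p + 4)).
Then T(p+1) = T(p) + (1/((p + 4)(p + 5))) = (p/(4(p + 4))) + (1/((p + 4)(p + 5))).
Simplifying, T(p+1) = (p + 1)/(4(p + 5)) = (p+1)/(4((p+1) + 4)),
which is the closed form with m = p+1.
This completes the induction.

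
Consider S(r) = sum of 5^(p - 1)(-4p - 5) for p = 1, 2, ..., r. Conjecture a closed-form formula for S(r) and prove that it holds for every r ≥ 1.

We claim S(r) = -5^r(r + 1) + 1 for all r ≥ 1.
Base step (r = 1): S(1) = -9, and the closed form gives -9. They agree.
For the inductive step, assume it holds for an arbitrary p ≥ 1, so S(p) = -5^p(p + 1) + 1.
Then S(p+1) = S(p) + (5^p(-4p - 9)) = (-5^p(p + 1) + 1) + (5^p(-4p - 9)).
Simplifying, S(p+1) = -5·5^p·p - 10·5^p + 1 = -5^(p+1)((p+1) + 1) + 1,
which is the closed form with r = p+1.
By the principle of mathematical induction, the result holds for all r ≥ 1.

S(r) = -5^r(r + 1) + 1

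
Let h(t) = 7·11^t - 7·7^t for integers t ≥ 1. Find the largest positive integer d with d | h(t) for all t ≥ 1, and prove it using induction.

d = 28

Computing the first values: h(1) = 28 and h(2) = 504; gcd(28, 504) = 28, so d ≤ 28.
We prove 28 | 7·11^t - 7·7^t for all t ≥ 1 by induction on t.
Base step (t = 1): h(1) = 28 = 28·(1), so 28 | h(1).
Suppose the result is true for t = j, i.e. 28 | h(j). Then
h(j+1) − 11·h(j) = (7·11^(j+1) - 7·7^(j+1)) − 11·(7·11^j - 7·7^j) = (-7)·7^j·(7 − 11) = (28)·7^j. Since 28 | h(j) by the inductive hypothesis, 28 | 11·h(j); and 28 | 28 since 28 = 28·1. Therefore 28 | h(j+1).
Hence, by induction on t, the claim holds for every t ≥ 1.
Therefore the largest such d is 28.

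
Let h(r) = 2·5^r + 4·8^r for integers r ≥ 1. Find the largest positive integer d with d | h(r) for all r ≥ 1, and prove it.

Computing the first values: h(1) = 42 and h(2) = 306; gcd(42, 306) = 6, so d ≤ 6.
We prove 6 | 2·5^r + 4·8^r for all r ≥ 1 by induction on r.
When r = 1: h(1) = 42 = 6·(7), so 6 | h(1).
Suppose the result is true for r = m, i.e. 6 | h(m). Then
h(m+1) − 8·h(m) = (2·5^(m+1) + 4·8^(m+1)) − 8·(2·5^m + 4·8^m) = (2)·5^m·(5 − 8) = (-6)·5^m. Since 6 | h(m) by the inductive hypothesis, 6 | 8·h(m); and 6 | -6 since -6 = 6·-1. Therefore 6 | h(m+1).
By the principle of mathematical induction, the result holds for all r ≥ 1.
Therefore the largest such d is 6.

d = 6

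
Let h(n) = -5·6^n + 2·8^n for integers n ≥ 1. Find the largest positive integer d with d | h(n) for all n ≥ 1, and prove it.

Computing the first values: h(1) = -14 and h(2) = -52; gcd(-14, -52) = 2, so d ≤ 2.
We prove 2 | -5·6^n + 2·8^n for all n ≥ 1 by induction on n.
Base step (n = 1): h(1) = -14 = 2·(-7), so 2 | h(1).
Inductive step: assume the claim holds for n = m, i.e. 2 | h(m). Then
h(m+1) − 8·h(m) = (-5·6^(m+1) + 2·8^(m+1)) − 8·(-5·6^m + 2·8^m) = (-5)·6^m·(6 − 8) = (10)·6^m. Since 2 | h(m) by the inductive hypothesis, 2 | 8·h(m); and 2 | 10 since 10 = 2·5. Therefore 2 | h(m+1).
By induction, the statement is established for all n ≥ 1.
Therefore the largest such d is 2.

d = 2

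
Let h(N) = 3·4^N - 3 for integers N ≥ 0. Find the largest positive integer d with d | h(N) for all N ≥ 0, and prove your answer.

Computing the first values: h(0) = 0 and h(1) = 9; gcd(0, 9) = 9, so d ≤ 9.
We prove 9 | 3·4^N - 3 for all N ≥ 0 by induction on N.
For the base case N = 0: h(0) = 0 = 9·(0), so 9 | h(0).
Inductive step: suppose the statement holds for some i ≥ 0, i.e. 9 | h(i). Then
h(i+1) = 3·4^(i+1) - 3 = 4·(3·4^i - 3) + 9 = 4·h(i) + 9. The first term is divisible by 9 by the inductive hypothesis, and 9 is divisible by 9. Hence 9 | h(i+1).
This completes the induction.
Therefore the largest such d is 9.

d = 9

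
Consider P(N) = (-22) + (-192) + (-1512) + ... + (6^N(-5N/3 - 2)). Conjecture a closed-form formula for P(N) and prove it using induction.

P(N) = -2·6^N(N + 1) + 2

We claim P(N) = -2·6^N(N + 1) + 2 for all N ≥ 1.
Base step (N = 1): P(1) = -22, and the closed form gives -22. They agree.
For the inductive step, assume it holds for an arbitrary m ≥ 1, so P(m) = -2·6^m(m + 1) + 2.
Then P(m+1) = P(m) + (6^m(-10m - 22)) = (-2·6^m(m + 1) + 2) + (6^m(-10m - 22)).
Simplifying, P(m+1) = -12·6^m·m - 24·6^m + 2 = -2·6^(m+1)((m+1) + 1) + 2,
which is the closed form with N = m+1.
By the principle of mathematical induction, the result holds for all N ≥ 1.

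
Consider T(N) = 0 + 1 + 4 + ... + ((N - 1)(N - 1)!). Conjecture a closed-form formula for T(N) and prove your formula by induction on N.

We claim T(N) = N! - 1 for all N ≥ 1.
Base case (N = 1): T(1) = 0, and the closed form gives 0. They agree.
For the inductive step, assume it holds for an arbitrary r ≥ 1, so T(r) = r! - 1.
Then T(r+1) = T(r) + (r·r!) = (r! - 1) + (r·r!).
Simplifying, T(r+1) = (r+1)! - 1,
which is the closed form with N = r+1.
By the principle of mathematical induction, the result holds for all N ≥ 1.

T(N) = N! - 1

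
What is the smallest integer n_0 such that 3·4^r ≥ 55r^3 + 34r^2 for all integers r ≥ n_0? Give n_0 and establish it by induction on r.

n_0 = 7

At r = 6: 12288 < 13104, so the inequality fails and n_0 ≥ 7. We prove 3·4^r ≥ 55r^3 + 34r^2 for all r ≥ 7.
Base case (r = 7): 3·4^r = 49152 and 55r^3 + 34r^2 = 20531, so 49152 ≥ 20531.
Inductive step: suppose the statement holds for some j ≥ 7, so 3·4^j ≥ 55j^3 + 34j^2.
Then 3·4^(j + 1) = 4·(3·4^j) ≥ 4·(55j^3 + 34j^2).
Also, for j ≥ 7 we have 4·(55j^3 + 34j^2) ≥ 55(j+1)^3 + 34(j+1)^2, since 4·(55j^3 + 34j^2) − (55(j+1)^3 + 34(j+1)^2) = 165j^3 - 63j^2 - 233j - 89, which is nonnegative for all j ≥ 7.
Combining, 3·4^(j + 1) ≥ 55(j+1)^3 + 34(j+1)^2.
Hence, by induction on r, the claim holds for every r ≥ 7.
Hence the smallest such n_0 is 7.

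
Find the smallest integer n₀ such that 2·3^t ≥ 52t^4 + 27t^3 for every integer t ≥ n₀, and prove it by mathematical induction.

At t = 12: 1062882 < 1124928, so the inequality fails and n₀ ≥ 13. We prove 2·3^t ≥ 52t^4 + 27t^3 for all t ≥ 13.
Base step (t = 13): 2·3^t = 3188646 and 52t^4 + 27t^3 = 1544491, so 3188646 ≥ 1544491.
Inductive step: suppose the statement holds for some p ≥ 13, so 2·3^p ≥ 52p^4 + 27p^3.
Then 2·3^(p + 1) = 3·(2·3^p) ≥ 3·(52p^4 + 27p^3).
Also, for p ≥ 13 we have 3·(52p^4 + 27p^3) ≥ 52(p+1)^4 + 27(p+1)^3, since 3·(52p^4 + 27p^3) − (52(p+1)^4 + 27(p+1)^3) = 104p^4 - 154p^3 - 393p^2 - 289p - 79, which is nonnegative for all p ≥ 13.
Combining, 2·3^(p + 1) ≥ 52(p+1)^4 + 27(p+1)^3.
By the principle of mathematical induction, the result holds for all t ≥ 13.
Hence the smallest such n₀ is 13.

n₀ = 13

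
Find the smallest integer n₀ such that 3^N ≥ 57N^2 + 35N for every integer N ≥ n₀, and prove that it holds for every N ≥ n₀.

At N = 7: 2187 < 3038, so the inequality fails and n₀ ≥ 8. We prove 3^N ≥ 57N^2 + 35N for all N ≥ 8.
When N = 8: 3^N = 6561 and 57N^2 + 35N = 3928, so 6561 ≥ 3928.
Inductive step: suppose the statement holds for some m ≥ 8, so 3^m ≥ 57m^2 + 35m.
Then 3^(m + 1) = 3·(3^m) ≥ 3·(57m^2 + 35m).
Also, for m ≥ 8 we have 3·(57m^2 + 35m) ≥ 57(m+1)^2 + 35(m+1), since 3·(57m^2 + 35m) − (57(m+1)^2 + 35(m+1)) = 114m^2 - 44m - 92, which is nonnegative for all m ≥ 8.
Combining, 3^(m + 1) ≥ 57(m+1)^2 + 35(m+1).
Hence, by induction on N, the claim holds for every N ≥ 8.
Hence the smallest such n₀ is 8.

n₀ = 8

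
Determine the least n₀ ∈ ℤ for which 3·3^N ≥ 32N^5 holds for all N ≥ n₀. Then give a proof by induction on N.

At N = 14: 14348907 < 17210368, so the inequality fails and n₀ ≥ 15. We prove 3·3^N ≥ 32N^5 for all N ≥ 15.
When N = 15: 3·3^N = 43046721 and 32N^5 = 24300000, so 43046721 ≥ 24300000.
Inductive step: assume the claim holds for N = p, so 3·3^p ≥ 32p^5.
Then 3·3^(p + 1) = 3·(3·3^p) ≥ 3·(32p^5).
Also, for p ≥ 15 we have 3·(32p^5) ≥ 32(p+1)^5, since 3 ≥ (1 + 1/p)^5 for all p ≥ 15.
Combining, 3·3^(p + 1) ≥ 32(p+1)^5.
Hence, by induction on N, the claim holds for every N ≥ 15.
Hence the smallest such n₀ is 15.

n₀ = 15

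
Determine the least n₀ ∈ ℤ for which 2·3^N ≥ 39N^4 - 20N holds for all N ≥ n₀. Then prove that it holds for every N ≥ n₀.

At N = 11: 354294 < 570779, so the inequality fails and n₀ ≥ 12. We prove 2·3^N ≥ 39N^4 - 20N for all N ≥ 12.
Base case (N = 12): 2·3^N = 1062882 and 39N^4 - 20N = 808464, so 1062882 ≥ 808464.
For the inductive step, assume it holds for an arbitrary i ≥ 12, so 2·3^i ≥ 39i^4 - 20i.
Then 2·3^(i + 1) = 3·(2·3^i) ≥ 3·(39i^4 - 20i).
Also, for i ≥ 12 we have 3·(39i^4 - 20i) ≥ 39(i+1)^4 - 20(i+1), since 3·(39i^4 - 20i) − (39(i+1)^4 - 20(i+1)) = 78i^4 - 156i^3 - 234i^2 - 196i - 19, which is nonnegative for all i ≥ 12.
Combining, 2·3^(i + 1) ≥ 39(i+1)^4 - 20(i+1).
This completes the induction.
Hence the smallest such n₀ is 12.

n₀ = 12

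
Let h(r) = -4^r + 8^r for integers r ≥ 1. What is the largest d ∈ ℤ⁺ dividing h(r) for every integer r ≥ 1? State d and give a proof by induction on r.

Computing the first values: h(1) = 4 and h(2) = 48; gcd(4, 48) = 4, so d ≤ 4.
We prove 4 | -4^r + 8^r for all r ≥ 1 by induction on r.
Base step (r = 1): h(1) = 4 = 4·(1), so 4 | h(1).
Inductive step: suppose the statement holds for some i ≥ 1, i.e. 4 | h(i). Then
8^{i+1} − 4^{i+1} = 8·8^i − 4·4^i = 8·(8^i − 4^i) + (4)·4^i. The first term is divisible by 4 by the inductive hypothesis, and the second term (4)·4^i is divisible by 4 since 4 | 4. Hence 4 | h(i+1).
By induction, the statement is established for all r ≥ 1.
Therefore the largest such d is 4.

d = 4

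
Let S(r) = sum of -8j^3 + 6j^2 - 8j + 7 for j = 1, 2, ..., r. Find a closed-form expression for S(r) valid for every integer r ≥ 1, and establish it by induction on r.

S(r) = -r(2r^3 + 2r^2 + 3r - 4)

We claim S(r) = -r(2r^3 + 2r^2 + 3r - 4) for all r ≥ 1.
When r = 1: S(1) = -3, and the closed form gives -3. They agree.
For the inductive step, assume it holds for an arbitrary j ≥ 1, so S(j) = j(-2j^3 - 2j^2 - 3j + 4).
Then S(j+1) = S(j) + (-8j^3 - 18j^2 - 20j - 3) = (j(-2j^3 - 2j^2 - 3j + 4)) + (-8j^3 - 18j^2 - 20j - 3).
Simplifying, S(j+1) = -(j + 1)(2j^3 + 8j^2 + 13j + 3) = -(j+1)(2(j+1)^3 + 2(j+1)^2 + 3(j+1) - 4),
which is the closed form with r = j+1.
Hence, by induction on r, the claim holds for every r ≥ 1.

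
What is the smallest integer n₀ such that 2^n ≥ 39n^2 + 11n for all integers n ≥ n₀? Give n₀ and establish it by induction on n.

n₀ = 13

At n = 12: 4096 < 5748, so the inequality fails and n₀ ≥ 13. We prove 2^n ≥ 39n^2 + 11n for all n ≥ 13.
For the base case n = 13: 2^n = 8192 and 39n^2 + 11n = 6734, so 8192 ≥ 6734.
Inductive step: assume the claim holds for n = r, so 2^r ≥ 39r^2 + 11r.
Then 2^(r + 1) = 2·(2^r) ≥ 2·(39r^2 + 11r).
Also, for r ≥ 13 we have 2·(39r^2 + 11r) ≥ 39(r+1)^2 + 11(r+1), since 2·(39r^2 + 11r) − (39(r+1)^2 + 11(r+1)) = 39r^2 - 67r - 50, which is nonnegative for all r ≥ 13.
Combining, 2^(r + 1) ≥ 39(r+1)^2 + 11(r+1).
Hence, by induction on n, the claim holds for every n ≥ 13.
Hence the smallest such n₀ is 13.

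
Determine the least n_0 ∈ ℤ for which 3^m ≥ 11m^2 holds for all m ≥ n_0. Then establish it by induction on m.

n_0 = 6

At m = 5: 243 < 275, so the inequality fails and n_0 ≥ 6. We prove 3^m ≥ 11m^2 for all m ≥ 6.
When m = 6: 3^m = 729 and 11m^2 = 396, so 729 ≥ 396.
Suppose the result is true for m = r, so 3^r ≥ 11r^2.
Then 3^(r + 1) = 3·(3^r) ≥ 3·(11r^2).
Also, for r ≥ 6 we have 3·(11r^2) ≥ 11(r+1)^2, since 3 ≥ (1 + 1/r)^2 for all r ≥ 6.
Combining, 3^(r + 1) ≥ 11(r+1)^2.
Hence, by induction on m, the claim holds for every m ≥ 6.
Hence the smallest such n_0 is 6.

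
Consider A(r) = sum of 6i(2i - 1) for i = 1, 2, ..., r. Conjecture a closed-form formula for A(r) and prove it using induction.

We claim A(r) = r(r + 1)(4r - 1) for all r ≥ 1.
For the base case r = 1: A(1) = 6, and the closed form gives 6. They agree.
Inductive step: assume the claim holds for r = i, so A(i) = i(4i^2 + 3i - 1).
Then A(i+1) = A(i) + (6(i + 1)(2i + 1)) = (i(4i^2 + 3i - 1)) + (6(i + 1)(2i + 1)).
Simplifying, A(i+1) = (i + 1)(i + 2)(4i + 3) = (i+1)((i+1) + 1)(4(i+1) - 1),
which is the closed form with r = i+1.
This completes the induction.

A(r) = r(r + 1)(4r - 1)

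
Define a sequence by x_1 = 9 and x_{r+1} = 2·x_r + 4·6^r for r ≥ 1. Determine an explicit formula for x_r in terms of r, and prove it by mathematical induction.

Computing the first terms: x_1 = 9, x_2 = 42, x_3 = 228. This suggests x_r = 3·2^(r - 1) + 6^r.
For the base case r = 1: the formula gives 9 = 9 = x_1.
Suppose the result is true for r = m, so x_m = 3·2^(m - 1) + 6^m.
Then x_{m+1} = 2·x_m + 4·6^m = 2·(3·2^(m - 1) + 6^m) + 4·6^m = 3·2^m + 6^(m + 1) = 3·2^((m+1) - 1) + 6^(m+1),
which is the claimed formula at r = m+1.
By the principle of mathematical induction, the result holds for all r ≥ 1.

x_r = 3·2^(r - 1) + 6^r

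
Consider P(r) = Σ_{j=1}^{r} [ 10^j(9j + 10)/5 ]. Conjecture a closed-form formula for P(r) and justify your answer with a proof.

We claim P(r) = 2·10^r(r + 1) - 2 for all r ≥ 1.
When r = 1: P(1) = 38, and the closed form gives 38. They agree.
For the inductive step, assume it holds for an arbitrary j ≥ 1, so P(j) = 2·10^j(j + 1) - 2.
Then P(j+1) = P(j) + (10^j(18j + 38)) = (2·10^j(j + 1) - 2) + (10^j(18j + 38)).
Simplifying, P(j+1) = 20·10^j·j + 40·10^j - 2 = 2·10^(j+1)((j+1) + 1) - 2,
which is the closed form with r = j+1.
By the principle of mathematical induction, the result holds for all r ≥ 1.

P(r) = 2·10^r(r + 1) - 2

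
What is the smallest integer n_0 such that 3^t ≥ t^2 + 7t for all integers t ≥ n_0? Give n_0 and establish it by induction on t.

At t = 3: 27 < 30, so the inequality fails and n_0 ≥ 4. We prove 3^t ≥ t^2 + 7t for all t ≥ 4.
Base step (t = 4): 3^t = 81 and t^2 + 7t = 44, so 81 ≥ 44.
Inductive step: suppose the statement holds for some j ≥ 4, so 3^j ≥ j^2 + 7j.
Then 3^(j + 1) = 3·(3^j) ≥ 3·(j^2 + 7j).
Also, for j ≥ 4 we have 3·(j^2 + 7j) ≥ (j+1)^2 + 7(j+1), since 3·(j^2 + 7j) − ((j+1)^2 + 7(j+1)) = 2j^2 + 12j - 8, which is nonnegative for all j ≥ 4.
Combining, 3^(j + 1) ≥ (j+1)^2 + 7(j+1).
By the principle of mathematical induction, the result holds for all t ≥ 4.
Hence the smallest such n_0 is 4.

n_0 = 4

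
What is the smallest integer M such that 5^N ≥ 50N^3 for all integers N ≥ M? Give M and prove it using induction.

M = 6

At N = 5: 3125 < 6250, so the inequality fails and M ≥ 6. We prove 5^N ≥ 50N^3 for all N ≥ 6.
Base step (N = 6): 5^N = 15625 and 50N^3 = 10800, so 15625 ≥ 10800.
Inductive step: assume the claim holds for N = i, so 5^i ≥ 50i^3.
Then 5^(i + 1) = 5·(5^i) ≥ 5·(50i^3).
Also, for i ≥ 6 we have 5·(50i^3) ≥ 50(i+1)^3, since 5 ≥ (1 + 1/i)^3 for all i ≥ 6.
Combining, 5^(i + 1) ≥ 50(i+1)^3.
Hence, by induction on N, the claim holds for every N ≥ 6.
Hence the smallest such M is 6.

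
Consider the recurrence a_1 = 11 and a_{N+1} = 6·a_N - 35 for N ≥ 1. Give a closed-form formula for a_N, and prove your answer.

Computing the first terms: a_1 = 11, a_2 = 31, a_3 = 151. This suggests a_N = 4·6^(N - 1) + 7.
When N = 1: the formula gives 11 = 11 = a_1.
Suppose the result is true for N = p, so a_p = 4·6^(p - 1) + 7.
Then a_{p+1} = 6·a_p - 35 = 6·(4·6^(p - 1) + 7) - 35 = 4·6^p + 7 = 4·6^((p+1) - 1) + 7,
which is the claimed formula at N = p+1.
Hence, by induction on N, the claim holds for every N ≥ 1.

a_N = 4·6^(N - 1) + 7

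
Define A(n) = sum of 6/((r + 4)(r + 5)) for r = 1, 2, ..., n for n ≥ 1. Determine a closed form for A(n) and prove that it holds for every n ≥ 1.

We claim A(n) = 6n/(5(n + 5)) for all n ≥ 1.
When n = 1: A(1) = 1/5, and the closed form gives 1/5. They agree.
Inductive step: suppose the statement holds for some r ≥ 1, so A(r) = 6r/(5(r + 5)).
Then A(r+1) = A(r) + (6/((r + 5)(r + 6))) = (6r/(5(r + 5))) + (6/((r + 5)(r + 6))).
Simplifying, A(r+1) = 6(r + 1)/(5(r + 6)) = 6(r+1)/(5((r+1) + 5)),
which is the closed form with n = r+1.
This completes the induction.

A(n) = 6n/(5(n + 5))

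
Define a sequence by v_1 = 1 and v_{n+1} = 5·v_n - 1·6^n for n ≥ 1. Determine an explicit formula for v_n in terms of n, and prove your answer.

Computing the first terms: v_1 = 1, v_2 = -1, v_3 = -41. This suggests v_n = 7·5^(n - 1) - 6^n.
Base case (n = 1): the formula gives 1 = 1 = v_1.
Suppose the result is true for n = k, so v_k = 7·5^(k - 1) - 6^k.
Then v_{k+1} = 5·v_k - 1·6^k = 5·(7·5^(k - 1) - 6^k) - 1·6^k = 7·5^k - 6^(k + 1) = 7·5^((k+1) - 1) - 6^(k+1),
which is the claimed formula at n = k+1.
Hence, by induction on n, the claim holds for every n ≥ 1.

v_n = 7·5^(n - 1) - 6^n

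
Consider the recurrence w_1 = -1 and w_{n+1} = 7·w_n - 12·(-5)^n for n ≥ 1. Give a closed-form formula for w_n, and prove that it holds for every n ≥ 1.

Computing the first terms: w_1 = -1, w_2 = 53, w_3 = 71. This suggests w_n = (-5)^n + 4·7^(n - 1).
Base step (n = 1): the formula gives -1 = -1 = w_1.
Inductive step: assume the claim holds for n = p, so w_p = (-5)^p + 4·7^(p - 1).
Then w_{p+1} = 7·w_p - 12·(-5)^p = 7·((-5)^p + 4·7^(p - 1)) - 12·(-5)^p = (-5)^(p + 1) + 4·7^p = (-5)^(p+1) + 4·7^((p+1) - 1),
which is the claimed formula at n = p+1.
By the principle of mathematical induction, the result holds for all n ≥ 1.

w_n = (-5)^n + 4·7^(n - 1)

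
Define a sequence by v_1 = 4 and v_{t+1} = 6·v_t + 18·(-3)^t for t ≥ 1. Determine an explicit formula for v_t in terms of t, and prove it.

v_t = -2(-3)^t - 2·6^(t - 1)

Computing the first terms: v_1 = 4, v_2 = -30, v_3 = -18. This suggests v_t = -2(-3)^t - 2·6^(t - 1).
Base step (t = 1): the formula gives 4 = 4 = v_1.
Inductive step: assume the claim holds for t = j, so v_j = -2(-3)^j - 2·6^(j - 1).
Then v_{j+1} = 6·v_j + 18·(-3)^j = 6·(-2(-3)^j - 2·6^(j - 1)) + 18·(-3)^j = -2(-3)^(j + 1) - 2·6^j = -2(-3)^(j+1) - 2·6^((j+1) - 1),
which is the claimed formula at t = j+1.
By the principle of mathematical induction, the result holds for all t ≥ 1.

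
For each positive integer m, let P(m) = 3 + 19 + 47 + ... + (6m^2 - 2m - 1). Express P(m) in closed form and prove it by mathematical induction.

P(m) = m(2m^2 + 2m - 1)

We claim P(m) = m(2m^2 + 2m - 1) for all m ≥ 1.
For the base case m = 1: P(1) = 3, and the closed form gives 3. They agree.
Inductive step: suppose the statement holds for some p ≥ 1, so P(p) = p(2p^2 + 2p - 1).
Then P(p+1) = P(p) + (6p^2 + 10p + 3) = (p(2p^2 + 2p - 1)) + (6p^2 + 10p + 3).
Simplifying, P(p+1) = (p + 1)(2p^2 + 6p + 3) = (p+1)(2(p+1)^2 + 2(p+1) - 1),
which is the closed form with m = p+1.
Hence, by induction on m, the claim holds for every m ≥ 1.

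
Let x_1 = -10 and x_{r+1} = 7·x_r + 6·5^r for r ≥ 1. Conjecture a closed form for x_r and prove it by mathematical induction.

Computing the first terms: x_1 = -10, x_2 = -40, x_3 = -130. This suggests x_r = -3·5^r + 5·7^(r - 1).
For the base case r = 1: the formula gives -10 = -10 = x_1.
For the inductive step, assume it holds for an arbitrary p ≥ 1, so x_p = -3·5^p + 5·7^(p - 1).
Then x_{p+1} = 7·x_p + 6·5^p = 7·(-3·5^p + 5·7^(p - 1)) + 6·5^p = -3·5^(p + 1) + 5·7^p = -3·5^(p+1) + 5·7^((p+1) - 1),
which is the claimed formula at r = p+1.
By the principle of mathematical induction, the result holds for all r ≥ 1.

x_r = -3·5^r + 5·7^(r - 1)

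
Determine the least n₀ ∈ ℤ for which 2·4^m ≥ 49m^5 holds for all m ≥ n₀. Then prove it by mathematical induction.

At m = 10: 2097152 < 4900000, so the inequality fails and n₀ ≥ 11. We prove 2·4^m ≥ 49m^5 for all m ≥ 11.
Base step (m = 11): 2·4^m = 8388608 and 49m^5 = 7891499, so 8388608 ≥ 7891499.
Inductive step: suppose the statement holds for some i ≥ 11, so 2·4^i ≥ 49i^5.
Then 2·4^(i + 1) = 4·(2·4^i) ≥ 4·(49i^5).
Also, for i ≥ 11 we have 4·(49i^5) ≥ 49(i+1)^5, since 4 ≥ (1 + 1/i)^5 for all i ≥ 11.
Combining, 2·4^(i + 1) ≥ 49(i+1)^5.
By induction, the statement is established for all m ≥ 11.
Hence the smallest such n₀ is 11.

n₀ = 11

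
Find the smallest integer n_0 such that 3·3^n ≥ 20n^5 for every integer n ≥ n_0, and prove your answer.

At n = 13: 4782969 < 7425860, so the inequality fails and n_0 ≥ 14. We prove 3·3^n ≥ 20n^5 for all n ≥ 14.
Base step (n = 14): 3·3^n = 14348907 and 20n^5 = 10756480, so 14348907 ≥ 10756480.
For the inductive step, assume it holds for an arbitrary i ≥ 14, so 3·3^i ≥ 20i^5.
Then 3·3^(i + 1) = 3·(3·3^i) ≥ 3·(20i^5).
Also, for i ≥ 14 we have 3·(20i^5) ≥ 20(i+1)^5, since 3 ≥ (1 + 1/i)^5 for all i ≥ 14.
Combining, 3·3^(i + 1) ≥ 20(i+1)^5.
By induction, the statement is established for all n ≥ 14.
Hence the smallest such n_0 is 14.

n_0 = 14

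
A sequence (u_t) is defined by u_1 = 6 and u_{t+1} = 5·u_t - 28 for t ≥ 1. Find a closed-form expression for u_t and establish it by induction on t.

Computing the first terms: u_1 = 6, u_2 = 2, u_3 = -18. This suggests u_t = -5^(t - 1) + 7.
Base case (t = 1): the formula gives 6 = 6 = u_1.
Inductive step: assume the claim holds for t = m, so u_m = -5^(m - 1) + 7.
Then u_{m+1} = 5·u_m - 28 = 5·(-5^(m - 1) + 7) - 28 = -5^m + 7 = -5^((m+1) - 1) + 7,
which is the claimed formula at t = m+1.
This completes the induction.

u_t = -5^(t - 1) + 7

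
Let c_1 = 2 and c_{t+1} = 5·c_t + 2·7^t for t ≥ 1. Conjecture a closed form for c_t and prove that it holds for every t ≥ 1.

c_t = -5^t + 7^t

Computing the first terms: c_1 = 2, c_2 = 24, c_3 = 218. This suggests c_t = -5^t + 7^t.
When t = 1: the formula gives 2 = 2 = c_1.
Suppose the result is true for t = i, so c_i = -5^i + 7^i.
Then c_{i+1} = 5·c_i + 2·7^i = 5·(-5^i + 7^i) + 2·7^i = -5^(i + 1) + 7^(i + 1),
which is the claimed formula at t = i+1.
By the principle of mathematical induction, the result holds for all t ≥ 1.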